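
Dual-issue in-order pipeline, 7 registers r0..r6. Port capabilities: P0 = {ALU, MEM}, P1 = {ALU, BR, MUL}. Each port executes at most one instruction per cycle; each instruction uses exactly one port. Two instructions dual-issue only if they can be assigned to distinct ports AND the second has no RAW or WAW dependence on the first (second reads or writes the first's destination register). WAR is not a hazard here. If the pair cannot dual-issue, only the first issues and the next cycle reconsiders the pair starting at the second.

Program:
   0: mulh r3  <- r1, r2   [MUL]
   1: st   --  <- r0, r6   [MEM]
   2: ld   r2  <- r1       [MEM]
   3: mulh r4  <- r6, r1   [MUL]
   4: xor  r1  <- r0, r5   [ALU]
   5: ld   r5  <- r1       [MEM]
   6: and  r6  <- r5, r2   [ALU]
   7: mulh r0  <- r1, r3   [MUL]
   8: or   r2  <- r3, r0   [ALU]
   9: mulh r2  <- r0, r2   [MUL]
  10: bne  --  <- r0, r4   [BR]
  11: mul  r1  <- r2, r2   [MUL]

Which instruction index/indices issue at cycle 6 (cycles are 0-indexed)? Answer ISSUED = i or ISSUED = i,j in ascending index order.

ISSUED = 9

  cy0 -> i0,i1 (mulh.MUL+st.MEM) dual
  cy1 -> i2,i3 (ld.MEM+mulh.MUL) dual
  cy2 -> i4 (xor.ALU) RAW r1
  cy3 -> i5 (ld.MEM) RAW r5
  cy4 -> i6,i7 (and.ALU+mulh.MUL) dual
  cy5 -> i8 (or.ALU) RAW+WAW r2
  cy6 -> i9 (mulh.MUL) no-port MUL/BR
  cy7 -> i10 (bne.BR) no-port BR/MUL
  cy8 -> i11 (mul.MUL) tail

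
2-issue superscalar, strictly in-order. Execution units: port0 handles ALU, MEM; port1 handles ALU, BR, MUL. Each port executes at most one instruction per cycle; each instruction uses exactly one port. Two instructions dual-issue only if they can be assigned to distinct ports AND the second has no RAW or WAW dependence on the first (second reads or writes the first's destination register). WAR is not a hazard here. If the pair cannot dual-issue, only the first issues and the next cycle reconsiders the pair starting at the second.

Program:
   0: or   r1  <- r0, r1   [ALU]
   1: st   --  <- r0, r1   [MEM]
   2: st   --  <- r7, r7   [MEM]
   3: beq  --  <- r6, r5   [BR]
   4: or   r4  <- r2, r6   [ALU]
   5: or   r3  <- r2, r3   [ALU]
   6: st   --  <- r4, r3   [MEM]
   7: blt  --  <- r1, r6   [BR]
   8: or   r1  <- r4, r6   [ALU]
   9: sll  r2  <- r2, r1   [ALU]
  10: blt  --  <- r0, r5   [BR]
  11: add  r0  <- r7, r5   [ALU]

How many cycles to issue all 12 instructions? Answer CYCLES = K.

  cy0 -> i0 (or) RAW r1
  cy1 -> i1 (st) no-port MEM/MEM
  cy2 -> i2+i3 (st beq) dual
  cy3 -> i4+i5 (or or) dual
  cy4 -> i6+i7 (st blt) dual
  cy5 -> i8 (or) RAW r1
  cy6 -> i9+i10 (sll blt) dual
  cy7 -> i11 (add) tail

CYCLES = 8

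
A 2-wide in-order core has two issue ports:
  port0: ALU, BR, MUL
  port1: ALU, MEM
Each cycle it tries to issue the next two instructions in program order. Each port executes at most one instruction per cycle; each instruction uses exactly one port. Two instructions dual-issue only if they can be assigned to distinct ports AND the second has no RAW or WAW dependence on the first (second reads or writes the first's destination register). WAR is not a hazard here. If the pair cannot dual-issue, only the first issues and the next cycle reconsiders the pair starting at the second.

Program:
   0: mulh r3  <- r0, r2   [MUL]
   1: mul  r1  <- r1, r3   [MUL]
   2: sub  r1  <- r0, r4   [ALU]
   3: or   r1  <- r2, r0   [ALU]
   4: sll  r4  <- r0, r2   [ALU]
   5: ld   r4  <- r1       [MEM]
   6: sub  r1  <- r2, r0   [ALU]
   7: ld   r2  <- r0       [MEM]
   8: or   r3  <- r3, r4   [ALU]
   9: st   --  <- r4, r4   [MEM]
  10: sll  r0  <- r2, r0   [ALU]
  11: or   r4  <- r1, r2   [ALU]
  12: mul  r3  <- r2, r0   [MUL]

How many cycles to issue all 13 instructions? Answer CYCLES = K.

[0] i0  mulh  -- no-port MUL/MUL
[1] i1  mul  -- WAW r1
[2] i2  sub  -- WAW r1
[3] i3+i4  or;sll  -- pair
[4] i5+i6  ld;sub  -- pair
[5] i7+i8  ld;or  -- pair
[6] i9+i10  st;sll  -- pair
[7] i11+i12  or;mul  -- pair

CYCLES = 8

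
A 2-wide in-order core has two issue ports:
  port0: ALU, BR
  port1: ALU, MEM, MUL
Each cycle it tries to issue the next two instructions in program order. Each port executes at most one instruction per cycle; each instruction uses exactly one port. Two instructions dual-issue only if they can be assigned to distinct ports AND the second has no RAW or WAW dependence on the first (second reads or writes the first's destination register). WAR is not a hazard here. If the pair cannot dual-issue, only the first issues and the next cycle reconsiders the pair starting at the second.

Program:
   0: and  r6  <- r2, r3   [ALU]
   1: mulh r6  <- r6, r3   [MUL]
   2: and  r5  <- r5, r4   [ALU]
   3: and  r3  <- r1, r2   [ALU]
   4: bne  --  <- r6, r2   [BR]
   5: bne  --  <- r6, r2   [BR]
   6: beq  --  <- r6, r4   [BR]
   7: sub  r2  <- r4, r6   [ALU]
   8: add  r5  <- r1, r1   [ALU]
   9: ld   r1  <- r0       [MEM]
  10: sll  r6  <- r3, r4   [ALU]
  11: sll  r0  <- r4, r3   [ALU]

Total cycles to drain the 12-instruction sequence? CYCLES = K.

[0] i0  and  -- RAW+WAW r6
[1] i1/i2  mulh and  -- pair
[2] i3/i4  and bne  -- pair
[3] i5  bne  -- no-port BR/BR
[4] i6/i7  beq sub  -- pair
[5] i8/i9  add ld  -- pair
[6] i10/i11  sll sll  -- pair

CYCLES = 7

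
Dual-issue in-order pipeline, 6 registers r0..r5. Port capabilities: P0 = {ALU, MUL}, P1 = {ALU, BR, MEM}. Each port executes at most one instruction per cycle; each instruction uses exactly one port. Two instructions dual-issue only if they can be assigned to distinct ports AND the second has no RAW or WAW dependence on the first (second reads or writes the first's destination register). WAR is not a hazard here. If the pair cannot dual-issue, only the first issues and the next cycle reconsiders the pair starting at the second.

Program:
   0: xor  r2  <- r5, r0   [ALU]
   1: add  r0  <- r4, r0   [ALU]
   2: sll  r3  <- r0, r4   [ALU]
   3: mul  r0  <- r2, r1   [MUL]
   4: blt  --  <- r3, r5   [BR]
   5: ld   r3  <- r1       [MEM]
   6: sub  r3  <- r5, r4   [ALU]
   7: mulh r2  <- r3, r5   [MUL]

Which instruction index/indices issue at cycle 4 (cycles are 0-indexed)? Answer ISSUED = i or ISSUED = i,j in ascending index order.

  cy0 -> i0+i1 (xor/add) 2-wide
  cy1 -> i2+i3 (sll/mul) 2-wide
  cy2 -> i4 (blt) no-port BR/MEM
  cy3 -> i5 (ld) WAW r3
  cy4 -> i6 (sub) RAW r3
  cy5 -> i7 (mulh) tail

ISSUED = 6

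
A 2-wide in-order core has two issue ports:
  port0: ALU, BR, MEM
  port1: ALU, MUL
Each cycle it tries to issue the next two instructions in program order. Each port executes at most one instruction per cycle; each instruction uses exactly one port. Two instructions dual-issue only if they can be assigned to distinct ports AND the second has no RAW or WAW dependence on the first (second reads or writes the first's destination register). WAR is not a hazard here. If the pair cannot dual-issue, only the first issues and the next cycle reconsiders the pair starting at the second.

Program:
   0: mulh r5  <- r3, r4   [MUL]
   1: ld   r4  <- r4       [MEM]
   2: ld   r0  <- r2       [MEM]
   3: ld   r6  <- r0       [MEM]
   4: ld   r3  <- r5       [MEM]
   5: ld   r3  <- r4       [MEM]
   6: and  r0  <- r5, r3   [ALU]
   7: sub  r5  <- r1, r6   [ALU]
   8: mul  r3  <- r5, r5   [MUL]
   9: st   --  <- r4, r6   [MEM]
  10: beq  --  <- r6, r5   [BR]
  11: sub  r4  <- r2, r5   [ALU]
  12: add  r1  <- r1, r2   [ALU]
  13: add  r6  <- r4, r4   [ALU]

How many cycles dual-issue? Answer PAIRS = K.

[0] i0+i1  mulh.MUL/ld.MEM  -- 2-wide
[1] i2  ld.MEM  -- no-port MEM/MEM
[2] i3  ld.MEM  -- no-port MEM/MEM
[3] i4  ld.MEM  -- no-port MEM/MEM
[4] i5  ld.MEM  -- RAW r3
[5] i6+i7  and.ALU/sub.ALU  -- 2-wide
[6] i8+i9  mul.MUL/st.MEM  -- 2-wide
[7] i10+i11  beq.BR/sub.ALU  -- 2-wide
[8] i12+i13  add.ALU/add.ALU  -- 2-wide

PAIRS = 5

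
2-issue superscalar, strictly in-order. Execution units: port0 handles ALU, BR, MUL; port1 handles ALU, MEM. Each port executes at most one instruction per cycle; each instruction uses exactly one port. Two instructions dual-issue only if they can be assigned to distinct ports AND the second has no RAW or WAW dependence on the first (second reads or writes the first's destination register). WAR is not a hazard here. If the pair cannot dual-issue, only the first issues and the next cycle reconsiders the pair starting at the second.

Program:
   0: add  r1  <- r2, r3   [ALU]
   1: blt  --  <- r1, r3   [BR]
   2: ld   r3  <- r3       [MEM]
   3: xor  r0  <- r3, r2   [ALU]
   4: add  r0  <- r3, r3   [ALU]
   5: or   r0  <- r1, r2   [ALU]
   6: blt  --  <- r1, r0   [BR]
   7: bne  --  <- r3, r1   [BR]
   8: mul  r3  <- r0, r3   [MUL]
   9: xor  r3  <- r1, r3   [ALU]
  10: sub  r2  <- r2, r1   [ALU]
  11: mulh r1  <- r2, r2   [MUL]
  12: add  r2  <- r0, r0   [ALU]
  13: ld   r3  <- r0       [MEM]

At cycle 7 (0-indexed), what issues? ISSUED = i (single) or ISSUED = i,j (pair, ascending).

0. add.ALU @i0  | RAW r1
1. blt.BR;ld.MEM @i1,i2  | dual
2. xor.ALU @i3  | WAW r0
3. add.ALU @i4  | WAW r0
4. or.ALU @i5  | RAW r0
5. blt.BR @i6  | no-port BR/BR
6. bne.BR @i7  | no-port BR/MUL
7. mul.MUL @i8  | RAW+WAW r3
8. xor.ALU;sub.ALU @i9,i10  | dual
9. mulh.MUL;add.ALU @i11,i12  | dual
10. ld.MEM @i13  | tail

ISSUED = 8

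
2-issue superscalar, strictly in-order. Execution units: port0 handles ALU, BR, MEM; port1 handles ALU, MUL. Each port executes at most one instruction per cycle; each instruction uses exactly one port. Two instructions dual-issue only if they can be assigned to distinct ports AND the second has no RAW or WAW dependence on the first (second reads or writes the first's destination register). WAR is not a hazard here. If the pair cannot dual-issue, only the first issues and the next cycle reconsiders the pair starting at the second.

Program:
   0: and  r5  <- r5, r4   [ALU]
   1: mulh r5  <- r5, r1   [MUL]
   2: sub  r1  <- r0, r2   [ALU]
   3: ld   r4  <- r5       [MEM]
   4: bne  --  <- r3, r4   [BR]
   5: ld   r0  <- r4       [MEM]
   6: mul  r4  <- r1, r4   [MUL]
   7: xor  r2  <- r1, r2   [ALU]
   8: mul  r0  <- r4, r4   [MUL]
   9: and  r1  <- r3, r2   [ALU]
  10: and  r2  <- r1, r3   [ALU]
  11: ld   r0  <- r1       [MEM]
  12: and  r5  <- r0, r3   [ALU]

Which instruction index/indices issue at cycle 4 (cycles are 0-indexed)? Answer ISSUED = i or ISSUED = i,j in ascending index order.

[0] i0  and  -- RAW+WAW r5
[1] i1+i2  mulh;sub  -- 2-wide
[2] i3  ld  -- no-port MEM/BR
[3] i4  bne  -- no-port BR/MEM
[4] i5+i6  ld;mul  -- 2-wide
[5] i7+i8  xor;mul  -- 2-wide
[6] i9  and  -- RAW r1
[7] i10+i11  and;ld  -- 2-wide
[8] i12  and  -- tail

ISSUED = 5,6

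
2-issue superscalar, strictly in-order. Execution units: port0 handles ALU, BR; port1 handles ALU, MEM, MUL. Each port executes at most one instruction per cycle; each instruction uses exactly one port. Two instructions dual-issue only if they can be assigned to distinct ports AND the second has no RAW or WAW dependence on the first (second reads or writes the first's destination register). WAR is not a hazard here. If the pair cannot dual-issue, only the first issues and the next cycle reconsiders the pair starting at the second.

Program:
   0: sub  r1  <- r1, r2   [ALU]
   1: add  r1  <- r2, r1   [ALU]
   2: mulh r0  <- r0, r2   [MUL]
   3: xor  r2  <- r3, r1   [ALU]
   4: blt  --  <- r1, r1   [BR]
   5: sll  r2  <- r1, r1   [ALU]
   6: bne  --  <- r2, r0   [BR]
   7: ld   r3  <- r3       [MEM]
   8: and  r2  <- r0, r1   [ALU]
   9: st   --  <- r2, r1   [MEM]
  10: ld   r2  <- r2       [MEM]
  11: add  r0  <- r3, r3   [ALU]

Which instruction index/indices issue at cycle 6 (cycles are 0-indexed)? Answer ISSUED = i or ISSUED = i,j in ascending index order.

ISSUED = 9

0. sub @i0  | RAW+WAW r1
1. add+mulh @i1+i2  | dual
2. xor+blt @i3+i4  | dual
3. sll @i5  | RAW r2
4. bne+ld @i6+i7  | dual
5. and @i8  | RAW r2
6. st @i9  | no-port MEM/MEM
7. ld+add @i10+i11  | dual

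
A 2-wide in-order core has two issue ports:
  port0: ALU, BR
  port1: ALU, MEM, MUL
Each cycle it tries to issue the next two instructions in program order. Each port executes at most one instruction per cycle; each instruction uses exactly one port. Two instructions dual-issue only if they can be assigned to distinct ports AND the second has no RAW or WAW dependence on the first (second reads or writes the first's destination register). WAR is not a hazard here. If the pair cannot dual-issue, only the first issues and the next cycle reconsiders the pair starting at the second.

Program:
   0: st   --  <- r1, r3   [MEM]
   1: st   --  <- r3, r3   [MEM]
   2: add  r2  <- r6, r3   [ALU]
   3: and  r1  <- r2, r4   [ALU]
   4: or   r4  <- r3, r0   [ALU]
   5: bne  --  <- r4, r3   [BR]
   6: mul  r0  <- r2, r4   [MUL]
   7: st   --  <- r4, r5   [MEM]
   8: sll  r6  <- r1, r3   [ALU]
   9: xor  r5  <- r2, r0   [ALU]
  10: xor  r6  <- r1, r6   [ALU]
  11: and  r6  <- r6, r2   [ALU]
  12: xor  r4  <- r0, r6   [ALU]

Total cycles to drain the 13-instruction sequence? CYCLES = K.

0. st.MEM @i0  | no-port MEM/MEM
1. st.MEM+add.ALU @i1,i2  | 2-wide
2. and.ALU+or.ALU @i3,i4  | 2-wide
3. bne.BR+mul.MUL @i5,i6  | 2-wide
4. st.MEM+sll.ALU @i7,i8  | 2-wide
5. xor.ALU+xor.ALU @i9,i10  | 2-wide
6. and.ALU @i11  | RAW r6
7. xor.ALU @i12  | tail

CYCLES = 8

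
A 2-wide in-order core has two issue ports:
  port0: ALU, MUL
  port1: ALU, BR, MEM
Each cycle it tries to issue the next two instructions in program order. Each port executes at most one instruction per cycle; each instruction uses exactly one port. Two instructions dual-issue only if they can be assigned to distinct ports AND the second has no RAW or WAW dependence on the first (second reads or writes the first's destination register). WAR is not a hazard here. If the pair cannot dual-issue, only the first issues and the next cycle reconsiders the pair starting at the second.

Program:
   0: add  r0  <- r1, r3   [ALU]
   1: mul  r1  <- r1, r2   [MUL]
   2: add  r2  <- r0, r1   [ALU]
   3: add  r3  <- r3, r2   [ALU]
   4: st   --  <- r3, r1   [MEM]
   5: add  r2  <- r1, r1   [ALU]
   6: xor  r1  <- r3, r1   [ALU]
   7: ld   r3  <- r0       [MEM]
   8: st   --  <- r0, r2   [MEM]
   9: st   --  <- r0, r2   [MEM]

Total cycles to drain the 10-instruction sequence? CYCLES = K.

CYCLES = 7

#0 head=0: add mul i0+i1 dual
#1 head=2: add i2 RAW r2
#2 head=3: add i3 RAW r3
#3 head=4: st add i4+i5 dual
#4 head=6: xor ld i6+i7 dual
#5 head=8: st i8 no-port MEM/MEM
#6 head=9: st i9 tail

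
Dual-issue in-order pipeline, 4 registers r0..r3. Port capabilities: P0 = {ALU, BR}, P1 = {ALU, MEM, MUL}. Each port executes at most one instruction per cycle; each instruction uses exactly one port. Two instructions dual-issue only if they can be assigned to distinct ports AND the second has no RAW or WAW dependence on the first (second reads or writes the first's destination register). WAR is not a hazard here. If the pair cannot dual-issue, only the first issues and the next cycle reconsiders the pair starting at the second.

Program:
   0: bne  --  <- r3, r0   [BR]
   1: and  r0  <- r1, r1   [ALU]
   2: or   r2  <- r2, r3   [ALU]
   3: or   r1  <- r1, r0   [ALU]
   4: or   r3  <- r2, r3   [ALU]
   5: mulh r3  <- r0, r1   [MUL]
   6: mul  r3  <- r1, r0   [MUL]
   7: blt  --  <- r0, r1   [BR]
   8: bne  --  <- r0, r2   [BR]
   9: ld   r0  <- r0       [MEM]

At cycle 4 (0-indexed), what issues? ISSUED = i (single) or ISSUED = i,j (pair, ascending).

ISSUED = 6,7

  cy0 -> i0/i1 (bne;and) pair
  cy1 -> i2/i3 (or;or) pair
  cy2 -> i4 (or) WAW r3
  cy3 -> i5 (mulh) no-port MUL/MUL
  cy4 -> i6/i7 (mul;blt) pair
  cy5 -> i8/i9 (bne;ld) pair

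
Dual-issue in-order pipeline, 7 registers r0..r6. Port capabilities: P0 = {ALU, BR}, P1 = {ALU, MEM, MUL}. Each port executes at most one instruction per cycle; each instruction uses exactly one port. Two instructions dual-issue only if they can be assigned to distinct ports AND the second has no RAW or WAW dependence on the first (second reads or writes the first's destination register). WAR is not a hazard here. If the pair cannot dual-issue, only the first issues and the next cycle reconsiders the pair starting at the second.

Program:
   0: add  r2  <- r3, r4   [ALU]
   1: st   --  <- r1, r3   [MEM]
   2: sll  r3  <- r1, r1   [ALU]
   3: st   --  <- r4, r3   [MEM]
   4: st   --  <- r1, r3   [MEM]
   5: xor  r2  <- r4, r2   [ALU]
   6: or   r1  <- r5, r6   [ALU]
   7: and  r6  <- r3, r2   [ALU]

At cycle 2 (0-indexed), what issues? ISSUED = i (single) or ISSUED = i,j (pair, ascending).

ISSUED = 3

c0: i0/i1 add.ALU st.MEM  2-wide
c1: i2 sll.ALU  RAW r3
c2: i3 st.MEM  no-port MEM/MEM
c3: i4/i5 st.MEM xor.ALU  2-wide
c4: i6/i7 or.ALU and.ALU  2-wide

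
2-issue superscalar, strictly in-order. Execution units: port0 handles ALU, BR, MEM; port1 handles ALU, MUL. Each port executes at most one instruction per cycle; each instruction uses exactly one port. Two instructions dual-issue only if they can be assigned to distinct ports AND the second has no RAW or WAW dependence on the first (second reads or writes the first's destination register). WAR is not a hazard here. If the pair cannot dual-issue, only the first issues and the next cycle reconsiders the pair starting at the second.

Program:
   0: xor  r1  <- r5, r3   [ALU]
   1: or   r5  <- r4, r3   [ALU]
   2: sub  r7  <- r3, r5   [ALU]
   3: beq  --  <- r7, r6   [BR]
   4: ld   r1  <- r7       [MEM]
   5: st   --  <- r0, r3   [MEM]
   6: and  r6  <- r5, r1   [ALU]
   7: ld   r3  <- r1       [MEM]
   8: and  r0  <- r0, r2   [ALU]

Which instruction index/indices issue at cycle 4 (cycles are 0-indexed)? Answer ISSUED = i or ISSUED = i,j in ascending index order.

c0: i0,i1 xor/or  pair
c1: i2 sub  RAW r7
c2: i3 beq  no-port BR/MEM
c3: i4 ld  no-port MEM/MEM
c4: i5,i6 st/and  pair
c5: i7,i8 ld/and  pair

ISSUED = 5,6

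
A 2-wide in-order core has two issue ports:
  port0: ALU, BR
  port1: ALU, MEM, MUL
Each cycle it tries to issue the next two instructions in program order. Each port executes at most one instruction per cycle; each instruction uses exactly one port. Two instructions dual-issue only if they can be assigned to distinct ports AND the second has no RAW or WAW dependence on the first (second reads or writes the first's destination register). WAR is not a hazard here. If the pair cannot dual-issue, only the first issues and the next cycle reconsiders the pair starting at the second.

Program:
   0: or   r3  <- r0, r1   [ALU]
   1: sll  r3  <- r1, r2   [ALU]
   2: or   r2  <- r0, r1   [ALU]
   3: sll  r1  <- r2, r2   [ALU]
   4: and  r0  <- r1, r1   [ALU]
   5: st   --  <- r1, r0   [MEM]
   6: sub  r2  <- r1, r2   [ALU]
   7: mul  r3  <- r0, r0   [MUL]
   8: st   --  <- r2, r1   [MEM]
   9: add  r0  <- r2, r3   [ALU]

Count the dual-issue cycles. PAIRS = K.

PAIRS = 3

t=0 i0:or.ALU ; WAW r3
t=1 i1&i2:sll.ALU or.ALU ; dual
t=2 i3:sll.ALU ; RAW r1
t=3 i4:and.ALU ; RAW r0
t=4 i5&i6:st.MEM sub.ALU ; dual
t=5 i7:mul.MUL ; no-port MUL/MEM
t=6 i8&i9:st.MEM add.ALU ; dual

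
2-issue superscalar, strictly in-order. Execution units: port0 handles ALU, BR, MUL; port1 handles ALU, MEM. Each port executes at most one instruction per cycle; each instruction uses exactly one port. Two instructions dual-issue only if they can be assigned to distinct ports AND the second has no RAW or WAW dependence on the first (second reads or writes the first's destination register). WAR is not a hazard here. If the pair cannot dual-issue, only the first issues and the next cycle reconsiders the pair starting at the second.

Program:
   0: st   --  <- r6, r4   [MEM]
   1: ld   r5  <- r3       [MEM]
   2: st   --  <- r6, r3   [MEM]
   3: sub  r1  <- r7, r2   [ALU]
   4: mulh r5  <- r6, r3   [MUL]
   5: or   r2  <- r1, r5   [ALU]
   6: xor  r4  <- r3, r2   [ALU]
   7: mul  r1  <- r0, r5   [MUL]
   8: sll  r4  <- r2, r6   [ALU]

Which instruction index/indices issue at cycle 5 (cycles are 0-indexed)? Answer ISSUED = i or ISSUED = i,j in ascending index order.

0. st.MEM @i0  | no-port MEM/MEM
1. ld.MEM @i1  | no-port MEM/MEM
2. st.MEM sub.ALU @i2/i3  | 2-wide
3. mulh.MUL @i4  | RAW r5
4. or.ALU @i5  | RAW r2
5. xor.ALU mul.MUL @i6/i7  | 2-wide
6. sll.ALU @i8  | tail

ISSUED = 6,7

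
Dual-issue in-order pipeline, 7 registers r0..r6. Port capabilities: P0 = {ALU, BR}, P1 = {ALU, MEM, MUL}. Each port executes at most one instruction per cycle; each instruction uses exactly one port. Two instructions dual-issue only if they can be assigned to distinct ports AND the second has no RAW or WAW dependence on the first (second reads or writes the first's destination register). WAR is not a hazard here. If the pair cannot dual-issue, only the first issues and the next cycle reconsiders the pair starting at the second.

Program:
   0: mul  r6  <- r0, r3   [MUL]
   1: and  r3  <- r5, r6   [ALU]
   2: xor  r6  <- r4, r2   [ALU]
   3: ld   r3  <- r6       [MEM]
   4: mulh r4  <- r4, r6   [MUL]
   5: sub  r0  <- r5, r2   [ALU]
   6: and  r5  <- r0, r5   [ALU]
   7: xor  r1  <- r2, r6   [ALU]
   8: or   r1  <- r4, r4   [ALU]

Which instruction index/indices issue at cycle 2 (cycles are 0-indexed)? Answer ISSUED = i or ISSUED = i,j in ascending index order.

ISSUED = 3

#0 head=0: mul i0 RAW r6
#1 head=1: and xor i1/i2 pair
#2 head=3: ld i3 no-port MEM/MUL
#3 head=4: mulh sub i4/i5 pair
#4 head=6: and xor i6/i7 pair
#5 head=8: or i8 tail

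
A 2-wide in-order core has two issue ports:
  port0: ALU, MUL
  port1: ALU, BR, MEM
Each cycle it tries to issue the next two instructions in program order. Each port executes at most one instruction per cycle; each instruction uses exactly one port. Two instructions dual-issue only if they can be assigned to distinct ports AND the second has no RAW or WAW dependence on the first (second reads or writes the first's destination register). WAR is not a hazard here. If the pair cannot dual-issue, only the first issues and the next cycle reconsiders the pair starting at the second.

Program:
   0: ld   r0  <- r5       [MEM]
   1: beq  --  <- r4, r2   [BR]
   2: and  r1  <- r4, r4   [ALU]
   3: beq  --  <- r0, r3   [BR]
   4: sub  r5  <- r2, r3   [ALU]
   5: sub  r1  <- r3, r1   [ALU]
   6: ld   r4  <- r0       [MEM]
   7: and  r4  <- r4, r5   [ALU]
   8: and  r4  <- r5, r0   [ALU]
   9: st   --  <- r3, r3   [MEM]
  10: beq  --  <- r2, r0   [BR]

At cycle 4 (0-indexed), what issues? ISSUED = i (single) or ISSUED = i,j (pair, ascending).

ISSUED = 7

[0] i0  ld.MEM  -- no-port MEM/BR
[1] i1&i2  beq.BR;and.ALU  -- pair
[2] i3&i4  beq.BR;sub.ALU  -- pair
[3] i5&i6  sub.ALU;ld.MEM  -- pair
[4] i7  and.ALU  -- WAW r4
[5] i8&i9  and.ALU;st.MEM  -- pair
[6] i10  beq.BR  -- tail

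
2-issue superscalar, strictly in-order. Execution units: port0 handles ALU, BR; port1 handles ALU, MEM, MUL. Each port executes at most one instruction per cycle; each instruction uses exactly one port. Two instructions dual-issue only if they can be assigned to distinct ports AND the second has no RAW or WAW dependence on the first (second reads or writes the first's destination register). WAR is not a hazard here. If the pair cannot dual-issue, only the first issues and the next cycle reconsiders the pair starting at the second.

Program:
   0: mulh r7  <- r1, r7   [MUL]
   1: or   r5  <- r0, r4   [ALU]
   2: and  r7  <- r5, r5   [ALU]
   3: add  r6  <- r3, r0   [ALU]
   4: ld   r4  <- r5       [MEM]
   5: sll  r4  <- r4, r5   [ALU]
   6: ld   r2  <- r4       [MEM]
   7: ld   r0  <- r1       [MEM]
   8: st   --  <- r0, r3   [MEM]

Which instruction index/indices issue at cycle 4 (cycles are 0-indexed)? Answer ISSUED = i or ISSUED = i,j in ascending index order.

ISSUED = 6

  cy0 -> i0&i1 (mulh/or) pair
  cy1 -> i2&i3 (and/add) pair
  cy2 -> i4 (ld) RAW+WAW r4
  cy3 -> i5 (sll) RAW r4
  cy4 -> i6 (ld) no-port MEM/MEM
  cy5 -> i7 (ld) no-port MEM/MEM
  cy6 -> i8 (st) tail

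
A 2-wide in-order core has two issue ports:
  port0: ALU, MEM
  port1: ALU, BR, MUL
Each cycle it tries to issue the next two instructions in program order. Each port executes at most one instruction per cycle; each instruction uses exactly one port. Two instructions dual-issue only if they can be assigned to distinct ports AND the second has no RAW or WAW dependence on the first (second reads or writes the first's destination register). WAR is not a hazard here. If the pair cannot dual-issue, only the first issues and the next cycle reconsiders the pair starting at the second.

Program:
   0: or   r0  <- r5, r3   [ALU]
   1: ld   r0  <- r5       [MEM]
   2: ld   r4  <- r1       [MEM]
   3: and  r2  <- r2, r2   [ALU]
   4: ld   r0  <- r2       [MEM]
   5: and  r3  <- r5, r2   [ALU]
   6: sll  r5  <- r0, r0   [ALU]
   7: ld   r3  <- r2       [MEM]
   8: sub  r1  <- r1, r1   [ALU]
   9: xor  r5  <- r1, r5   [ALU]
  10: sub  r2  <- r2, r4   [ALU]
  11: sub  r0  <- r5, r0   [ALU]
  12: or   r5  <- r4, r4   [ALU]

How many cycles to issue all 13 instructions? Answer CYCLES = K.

CYCLES = 8

t=0 i0:or ; WAW r0
t=1 i1:ld ; no-port MEM/MEM
t=2 i2+i3:ld and ; pair
t=3 i4+i5:ld and ; pair
t=4 i6+i7:sll ld ; pair
t=5 i8:sub ; RAW r1
t=6 i9+i10:xor sub ; pair
t=7 i11+i12:sub or ; pair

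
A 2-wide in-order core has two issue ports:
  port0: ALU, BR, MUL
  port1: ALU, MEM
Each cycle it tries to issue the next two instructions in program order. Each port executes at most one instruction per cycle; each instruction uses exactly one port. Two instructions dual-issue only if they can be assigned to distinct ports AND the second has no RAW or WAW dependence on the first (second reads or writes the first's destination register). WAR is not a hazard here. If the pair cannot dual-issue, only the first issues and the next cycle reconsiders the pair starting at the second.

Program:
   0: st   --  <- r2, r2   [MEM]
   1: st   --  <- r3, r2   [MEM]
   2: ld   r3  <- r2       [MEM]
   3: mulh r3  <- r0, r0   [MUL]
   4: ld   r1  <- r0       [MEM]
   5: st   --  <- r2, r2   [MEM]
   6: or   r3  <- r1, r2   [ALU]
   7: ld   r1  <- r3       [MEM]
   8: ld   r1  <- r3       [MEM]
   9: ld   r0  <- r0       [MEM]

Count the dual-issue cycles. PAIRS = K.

PAIRS = 2

[0] i0  st.MEM  -- no-port MEM/MEM
[1] i1  st.MEM  -- no-port MEM/MEM
[2] i2  ld.MEM  -- WAW r3
[3] i3&i4  mulh.MUL;ld.MEM  -- pair
[4] i5&i6  st.MEM;or.ALU  -- pair
[5] i7  ld.MEM  -- no-port MEM/MEM
[6] i8  ld.MEM  -- no-port MEM/MEM
[7] i9  ld.MEM  -- tail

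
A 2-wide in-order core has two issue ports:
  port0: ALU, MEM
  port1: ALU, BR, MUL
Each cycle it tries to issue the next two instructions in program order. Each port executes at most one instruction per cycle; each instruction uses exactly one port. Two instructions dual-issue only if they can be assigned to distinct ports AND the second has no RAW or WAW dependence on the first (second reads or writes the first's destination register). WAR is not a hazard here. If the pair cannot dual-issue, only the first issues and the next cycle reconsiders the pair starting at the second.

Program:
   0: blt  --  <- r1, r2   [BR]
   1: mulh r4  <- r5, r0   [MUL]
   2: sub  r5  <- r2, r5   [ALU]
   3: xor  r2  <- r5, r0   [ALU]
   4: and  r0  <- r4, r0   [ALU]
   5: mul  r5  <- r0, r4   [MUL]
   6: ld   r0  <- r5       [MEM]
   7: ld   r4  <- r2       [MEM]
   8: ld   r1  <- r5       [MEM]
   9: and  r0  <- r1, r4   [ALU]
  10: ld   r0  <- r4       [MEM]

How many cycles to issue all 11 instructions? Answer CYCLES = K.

CYCLES = 9

  cy0 -> i0 (blt.BR) no-port BR/MUL
  cy1 -> i1,i2 (mulh.MUL sub.ALU) 2-wide
  cy2 -> i3,i4 (xor.ALU and.ALU) 2-wide
  cy3 -> i5 (mul.MUL) RAW r5
  cy4 -> i6 (ld.MEM) no-port MEM/MEM
  cy5 -> i7 (ld.MEM) no-port MEM/MEM
  cy6 -> i8 (ld.MEM) RAW r1
  cy7 -> i9 (and.ALU) WAW r0
  cy8 -> i10 (ld.MEM) tail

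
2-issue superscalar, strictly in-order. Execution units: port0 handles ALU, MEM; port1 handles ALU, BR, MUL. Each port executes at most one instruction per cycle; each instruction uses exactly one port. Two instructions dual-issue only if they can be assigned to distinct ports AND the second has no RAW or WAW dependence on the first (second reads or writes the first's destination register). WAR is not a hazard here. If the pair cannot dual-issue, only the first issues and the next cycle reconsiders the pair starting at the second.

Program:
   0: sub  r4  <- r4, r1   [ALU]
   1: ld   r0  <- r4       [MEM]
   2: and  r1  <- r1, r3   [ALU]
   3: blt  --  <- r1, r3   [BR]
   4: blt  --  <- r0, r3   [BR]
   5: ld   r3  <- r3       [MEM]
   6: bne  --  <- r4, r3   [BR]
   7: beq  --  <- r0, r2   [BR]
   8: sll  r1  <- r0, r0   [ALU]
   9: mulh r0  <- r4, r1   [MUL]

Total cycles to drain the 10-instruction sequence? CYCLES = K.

t=0 i0:sub ; RAW r4
t=1 i1+i2:ld and ; 2-wide
t=2 i3:blt ; no-port BR/BR
t=3 i4+i5:blt ld ; 2-wide
t=4 i6:bne ; no-port BR/BR
t=5 i7+i8:beq sll ; 2-wide
t=6 i9:mulh ; tail

CYCLES = 7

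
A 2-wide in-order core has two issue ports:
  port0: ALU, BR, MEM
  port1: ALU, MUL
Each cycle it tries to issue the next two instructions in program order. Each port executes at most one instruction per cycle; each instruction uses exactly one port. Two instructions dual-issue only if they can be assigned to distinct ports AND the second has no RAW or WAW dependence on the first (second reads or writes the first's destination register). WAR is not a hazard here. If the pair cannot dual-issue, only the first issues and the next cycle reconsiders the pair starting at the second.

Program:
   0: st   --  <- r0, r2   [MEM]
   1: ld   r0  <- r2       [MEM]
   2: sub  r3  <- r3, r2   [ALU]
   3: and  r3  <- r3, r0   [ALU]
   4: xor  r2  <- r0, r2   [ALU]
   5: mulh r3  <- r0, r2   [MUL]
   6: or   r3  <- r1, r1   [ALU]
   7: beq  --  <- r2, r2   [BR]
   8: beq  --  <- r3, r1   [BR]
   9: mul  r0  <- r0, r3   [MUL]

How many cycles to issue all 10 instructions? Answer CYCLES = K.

CYCLES = 6

  cy0 -> i0 (st) no-port MEM/MEM
  cy1 -> i1/i2 (ld/sub) 2-wide
  cy2 -> i3/i4 (and/xor) 2-wide
  cy3 -> i5 (mulh) WAW r3
  cy4 -> i6/i7 (or/beq) 2-wide
  cy5 -> i8/i9 (beq/mul) 2-wide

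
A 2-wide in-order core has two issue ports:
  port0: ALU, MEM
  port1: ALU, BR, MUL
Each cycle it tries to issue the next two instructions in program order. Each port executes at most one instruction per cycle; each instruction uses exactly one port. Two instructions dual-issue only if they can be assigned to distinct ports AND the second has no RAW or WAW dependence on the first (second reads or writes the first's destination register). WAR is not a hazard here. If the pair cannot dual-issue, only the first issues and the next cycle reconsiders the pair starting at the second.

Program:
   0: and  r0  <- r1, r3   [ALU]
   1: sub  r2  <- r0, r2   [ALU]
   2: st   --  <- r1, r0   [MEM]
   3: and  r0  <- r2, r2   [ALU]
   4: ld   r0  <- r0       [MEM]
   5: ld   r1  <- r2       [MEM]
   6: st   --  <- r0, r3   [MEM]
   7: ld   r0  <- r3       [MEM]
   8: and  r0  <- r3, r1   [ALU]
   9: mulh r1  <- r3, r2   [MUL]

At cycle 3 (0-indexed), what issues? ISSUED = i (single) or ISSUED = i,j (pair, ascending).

#0 head=0: and i0 RAW r0
#1 head=1: sub st i1,i2 2-wide
#2 head=3: and i3 RAW+WAW r0
#3 head=4: ld i4 no-port MEM/MEM
#4 head=5: ld i5 no-port MEM/MEM
#5 head=6: st i6 no-port MEM/MEM
#6 head=7: ld i7 WAW r0
#7 head=8: and mulh i8,i9 2-wide

ISSUED = 4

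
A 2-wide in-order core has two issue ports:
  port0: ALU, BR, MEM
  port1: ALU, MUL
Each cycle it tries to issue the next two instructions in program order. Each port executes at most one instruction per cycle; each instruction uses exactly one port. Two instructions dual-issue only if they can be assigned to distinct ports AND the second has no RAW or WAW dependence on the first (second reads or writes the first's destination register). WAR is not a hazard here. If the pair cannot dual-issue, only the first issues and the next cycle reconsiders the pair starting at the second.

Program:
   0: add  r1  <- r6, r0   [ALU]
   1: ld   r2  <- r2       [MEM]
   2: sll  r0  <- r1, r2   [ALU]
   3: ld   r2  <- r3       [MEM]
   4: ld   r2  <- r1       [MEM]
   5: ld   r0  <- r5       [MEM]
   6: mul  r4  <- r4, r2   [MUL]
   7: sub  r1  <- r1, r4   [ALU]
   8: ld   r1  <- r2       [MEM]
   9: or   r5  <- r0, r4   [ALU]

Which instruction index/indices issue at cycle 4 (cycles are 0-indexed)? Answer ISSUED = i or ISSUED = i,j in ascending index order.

[0] i0/i1  add ld  -- dual
[1] i2/i3  sll ld  -- dual
[2] i4  ld  -- no-port MEM/MEM
[3] i5/i6  ld mul  -- dual
[4] i7  sub  -- WAW r1
[5] i8/i9  ld or  -- dual

ISSUED = 7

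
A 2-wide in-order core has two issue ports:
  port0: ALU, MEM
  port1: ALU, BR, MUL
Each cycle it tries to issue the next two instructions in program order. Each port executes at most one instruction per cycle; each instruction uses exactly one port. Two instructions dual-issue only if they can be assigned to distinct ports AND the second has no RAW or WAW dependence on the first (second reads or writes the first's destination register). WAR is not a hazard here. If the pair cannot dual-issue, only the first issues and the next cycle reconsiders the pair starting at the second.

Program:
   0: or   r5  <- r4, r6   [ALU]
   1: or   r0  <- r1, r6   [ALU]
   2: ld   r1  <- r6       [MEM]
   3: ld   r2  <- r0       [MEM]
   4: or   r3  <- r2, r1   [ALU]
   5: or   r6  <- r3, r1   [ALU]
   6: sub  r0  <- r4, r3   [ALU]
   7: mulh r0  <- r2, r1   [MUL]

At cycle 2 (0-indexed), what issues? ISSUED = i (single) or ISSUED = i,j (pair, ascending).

t=0 i0,i1:or.ALU or.ALU ; dual
t=1 i2:ld.MEM ; no-port MEM/MEM
t=2 i3:ld.MEM ; RAW r2
t=3 i4:or.ALU ; RAW r3
t=4 i5,i6:or.ALU sub.ALU ; dual
t=5 i7:mulh.MUL ; tail

ISSUED = 3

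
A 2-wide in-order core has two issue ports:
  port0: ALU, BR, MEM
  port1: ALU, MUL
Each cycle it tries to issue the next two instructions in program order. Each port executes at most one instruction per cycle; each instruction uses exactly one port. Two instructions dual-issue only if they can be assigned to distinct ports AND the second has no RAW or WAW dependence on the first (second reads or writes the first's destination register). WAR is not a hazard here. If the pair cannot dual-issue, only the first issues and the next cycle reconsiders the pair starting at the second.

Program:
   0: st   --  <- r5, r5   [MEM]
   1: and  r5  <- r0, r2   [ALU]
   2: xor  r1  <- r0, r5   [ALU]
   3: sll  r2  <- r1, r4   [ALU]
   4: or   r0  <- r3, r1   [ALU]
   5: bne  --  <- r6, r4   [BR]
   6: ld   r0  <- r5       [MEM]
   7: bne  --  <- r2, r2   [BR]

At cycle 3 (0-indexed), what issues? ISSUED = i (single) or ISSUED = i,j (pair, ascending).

#0 head=0: st+and i0&i1 dual
#1 head=2: xor i2 RAW r1
#2 head=3: sll+or i3&i4 dual
#3 head=5: bne i5 no-port BR/MEM
#4 head=6: ld i6 no-port MEM/BR
#5 head=7: bne i7 tail

ISSUED = 5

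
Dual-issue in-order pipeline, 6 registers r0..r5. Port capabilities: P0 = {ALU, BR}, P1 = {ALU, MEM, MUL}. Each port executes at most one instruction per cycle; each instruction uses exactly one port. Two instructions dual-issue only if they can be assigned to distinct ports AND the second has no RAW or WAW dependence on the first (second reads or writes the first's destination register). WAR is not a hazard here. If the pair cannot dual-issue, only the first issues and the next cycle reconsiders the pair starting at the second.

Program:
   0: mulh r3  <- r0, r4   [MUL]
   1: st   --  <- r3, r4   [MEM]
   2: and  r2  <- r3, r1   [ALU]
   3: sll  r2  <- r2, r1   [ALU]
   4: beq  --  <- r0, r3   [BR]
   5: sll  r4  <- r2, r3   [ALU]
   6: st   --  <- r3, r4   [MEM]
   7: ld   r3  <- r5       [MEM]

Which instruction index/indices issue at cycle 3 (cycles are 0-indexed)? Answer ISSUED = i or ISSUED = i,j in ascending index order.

  cy0 -> i0 (mulh) no-port MUL/MEM
  cy1 -> i1/i2 (st/and) dual
  cy2 -> i3/i4 (sll/beq) dual
  cy3 -> i5 (sll) RAW r4
  cy4 -> i6 (st) no-port MEM/MEM
  cy5 -> i7 (ld) tail

ISSUED = 5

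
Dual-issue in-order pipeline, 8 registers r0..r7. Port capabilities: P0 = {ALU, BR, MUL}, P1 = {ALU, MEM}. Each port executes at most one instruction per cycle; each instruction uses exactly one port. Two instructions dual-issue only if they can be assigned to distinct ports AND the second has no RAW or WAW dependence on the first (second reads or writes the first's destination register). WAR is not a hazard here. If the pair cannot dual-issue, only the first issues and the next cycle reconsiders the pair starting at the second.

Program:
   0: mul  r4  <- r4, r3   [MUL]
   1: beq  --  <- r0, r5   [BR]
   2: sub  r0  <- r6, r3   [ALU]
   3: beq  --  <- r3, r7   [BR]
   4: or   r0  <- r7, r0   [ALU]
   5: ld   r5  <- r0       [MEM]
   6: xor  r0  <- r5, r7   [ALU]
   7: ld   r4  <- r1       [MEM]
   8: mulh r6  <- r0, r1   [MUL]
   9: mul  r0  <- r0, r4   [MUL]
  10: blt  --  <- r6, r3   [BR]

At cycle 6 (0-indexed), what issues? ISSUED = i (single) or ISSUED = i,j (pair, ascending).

#0 head=0: mul.MUL i0 no-port MUL/BR
#1 head=1: beq.BR;sub.ALU i1/i2 2-wide
#2 head=3: beq.BR;or.ALU i3/i4 2-wide
#3 head=5: ld.MEM i5 RAW r5
#4 head=6: xor.ALU;ld.MEM i6/i7 2-wide
#5 head=8: mulh.MUL i8 no-port MUL/MUL
#6 head=9: mul.MUL i9 no-port MUL/BR
#7 head=10: blt.BR i10 tail

ISSUED = 9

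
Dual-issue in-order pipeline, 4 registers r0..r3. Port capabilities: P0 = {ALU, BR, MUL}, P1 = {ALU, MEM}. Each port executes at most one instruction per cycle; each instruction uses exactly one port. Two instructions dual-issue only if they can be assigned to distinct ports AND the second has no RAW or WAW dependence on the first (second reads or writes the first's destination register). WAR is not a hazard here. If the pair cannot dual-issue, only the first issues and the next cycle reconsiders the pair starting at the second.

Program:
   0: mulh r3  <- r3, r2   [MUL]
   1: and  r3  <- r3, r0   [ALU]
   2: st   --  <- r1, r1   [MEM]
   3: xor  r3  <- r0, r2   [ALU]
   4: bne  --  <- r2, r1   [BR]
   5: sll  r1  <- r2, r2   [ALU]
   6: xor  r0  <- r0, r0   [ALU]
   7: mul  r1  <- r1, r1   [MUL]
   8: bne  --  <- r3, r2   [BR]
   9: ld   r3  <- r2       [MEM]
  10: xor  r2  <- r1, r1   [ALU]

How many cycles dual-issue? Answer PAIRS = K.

0. mulh.MUL @i0  | RAW+WAW r3
1. and.ALU st.MEM @i1&i2  | pair
2. xor.ALU bne.BR @i3&i4  | pair
3. sll.ALU xor.ALU @i5&i6  | pair
4. mul.MUL @i7  | no-port MUL/BR
5. bne.BR ld.MEM @i8&i9  | pair
6. xor.ALU @i10  | tail

PAIRS = 4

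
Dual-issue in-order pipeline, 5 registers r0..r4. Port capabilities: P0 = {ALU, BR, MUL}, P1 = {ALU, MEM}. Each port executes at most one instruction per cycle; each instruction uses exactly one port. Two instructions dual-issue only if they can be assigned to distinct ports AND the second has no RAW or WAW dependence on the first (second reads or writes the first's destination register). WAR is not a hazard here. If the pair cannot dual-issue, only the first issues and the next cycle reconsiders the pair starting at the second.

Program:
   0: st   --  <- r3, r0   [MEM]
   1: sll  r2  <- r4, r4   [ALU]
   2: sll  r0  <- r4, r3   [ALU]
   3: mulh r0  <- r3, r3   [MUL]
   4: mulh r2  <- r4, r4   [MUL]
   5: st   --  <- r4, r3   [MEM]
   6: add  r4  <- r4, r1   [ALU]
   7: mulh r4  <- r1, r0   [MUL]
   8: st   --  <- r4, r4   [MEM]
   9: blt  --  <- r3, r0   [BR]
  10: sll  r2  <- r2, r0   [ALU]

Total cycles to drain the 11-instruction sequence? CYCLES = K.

CYCLES = 8

  cy0 -> i0+i1 (st;sll) dual
  cy1 -> i2 (sll) WAW r0
  cy2 -> i3 (mulh) no-port MUL/MUL
  cy3 -> i4+i5 (mulh;st) dual
  cy4 -> i6 (add) WAW r4
  cy5 -> i7 (mulh) RAW r4
  cy6 -> i8+i9 (st;blt) dual
  cy7 -> i10 (sll) tail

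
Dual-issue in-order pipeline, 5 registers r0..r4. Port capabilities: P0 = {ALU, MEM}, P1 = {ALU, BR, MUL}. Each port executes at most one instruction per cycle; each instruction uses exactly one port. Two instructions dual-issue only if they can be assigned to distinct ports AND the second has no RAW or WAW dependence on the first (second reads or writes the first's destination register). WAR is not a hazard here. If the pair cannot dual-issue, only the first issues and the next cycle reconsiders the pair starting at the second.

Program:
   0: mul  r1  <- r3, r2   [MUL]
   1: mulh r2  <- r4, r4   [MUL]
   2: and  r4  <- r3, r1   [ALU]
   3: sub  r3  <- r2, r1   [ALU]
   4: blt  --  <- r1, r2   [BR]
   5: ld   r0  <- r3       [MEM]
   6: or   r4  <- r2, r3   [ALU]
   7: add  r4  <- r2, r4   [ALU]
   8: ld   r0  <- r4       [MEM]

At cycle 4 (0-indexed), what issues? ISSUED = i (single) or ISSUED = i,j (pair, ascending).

#0 head=0: mul.MUL i0 no-port MUL/MUL
#1 head=1: mulh.MUL+and.ALU i1,i2 dual
#2 head=3: sub.ALU+blt.BR i3,i4 dual
#3 head=5: ld.MEM+or.ALU i5,i6 dual
#4 head=7: add.ALU i7 RAW r4
#5 head=8: ld.MEM i8 tail

ISSUED = 7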